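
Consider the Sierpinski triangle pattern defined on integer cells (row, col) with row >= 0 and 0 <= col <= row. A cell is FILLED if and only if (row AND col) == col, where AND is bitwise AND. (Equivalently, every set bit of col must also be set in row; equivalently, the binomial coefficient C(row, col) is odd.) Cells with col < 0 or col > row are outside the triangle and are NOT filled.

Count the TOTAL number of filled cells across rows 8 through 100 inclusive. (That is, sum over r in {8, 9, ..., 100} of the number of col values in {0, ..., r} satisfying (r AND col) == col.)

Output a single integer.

r8=1000 pc1: +2 =2
r9=1001 pc2: +4 =6
r10=1010 pc2: +4 =10
r11=1011 pc3: +8 =18
r12=1100 pc2: +4 =22
r13=1101 pc3: +8 =30
r14=1110 pc3: +8 =38
r15=1111 pc4: +16 =54
r16=10000 pc1: +2 =56
r17=10001 pc2: +4 =60
r18=10010 pc2: +4 =64
r19=10011 pc3: +8 =72
r20=10100 pc2: +4 =76
r21=10101 pc3: +8 =84
r22=10110 pc3: +8 =92
r23=10111 pc4: +16 =108
r24=11000 pc2: +4 =112
r25=11001 pc3: +8 =120
r26=11010 pc3: +8 =128
r27=11011 pc4: +16 =144
r28=11100 pc3: +8 =152
r29=11101 pc4: +16 =168
r30=11110 pc4: +16 =184
r31=11111 pc5: +32 =216
r32=100000 pc1: +2 =218
r33=100001 pc2: +4 =222
r34=100010 pc2: +4 =226
r35=100011 pc3: +8 =234
r36=100100 pc2: +4 =238
r37=100101 pc3: +8 =246
r38=100110 pc3: +8 =254
r39=100111 pc4: +16 =270
r40=101000 pc2: +4 =274
r41=101001 pc3: +8 =282
r42=101010 pc3: +8 =290
r43=101011 pc4: +16 =306
r44=101100 pc3: +8 =314
r45=101101 pc4: +16 =330
r46=101110 pc4: +16 =346
r47=101111 pc5: +32 =378
r48=110000 pc2: +4 =382
r49=110001 pc3: +8 =390
r50=110010 pc3: +8 =398
r51=110011 pc4: +16 =414
r52=110100 pc3: +8 =422
r53=110101 pc4: +16 =438
r54=110110 pc4: +16 =454
r55=110111 pc5: +32 =486
r56=111000 pc3: +8 =494
r57=111001 pc4: +16 =510
r58=111010 pc4: +16 =526
r59=111011 pc5: +32 =558
r60=111100 pc4: +16 =574
r61=111101 pc5: +32 =606
r62=111110 pc5: +32 =638
r63=111111 pc6: +64 =702
r64=1000000 pc1: +2 =704
r65=1000001 pc2: +4 =708
r66=1000010 pc2: +4 =712
r67=1000011 pc3: +8 =720
r68=1000100 pc2: +4 =724
r69=1000101 pc3: +8 =732
r70=1000110 pc3: +8 =740
r71=1000111 pc4: +16 =756
r72=1001000 pc2: +4 =760
r73=1001001 pc3: +8 =768
r74=1001010 pc3: +8 =776
r75=1001011 pc4: +16 =792
r76=1001100 pc3: +8 =800
r77=1001101 pc4: +16 =816
r78=1001110 pc4: +16 =832
r79=1001111 pc5: +32 =864
r80=1010000 pc2: +4 =868
r81=1010001 pc3: +8 =876
r82=1010010 pc3: +8 =884
r83=1010011 pc4: +16 =900
r84=1010100 pc3: +8 =908
r85=1010101 pc4: +16 =924
r86=1010110 pc4: +16 =940
r87=1010111 pc5: +32 =972
r88=1011000 pc3: +8 =980
r89=1011001 pc4: +16 =996
r90=1011010 pc4: +16 =1012
r91=1011011 pc5: +32 =1044
r92=1011100 pc4: +16 =1060
r93=1011101 pc5: +32 =1092
r94=1011110 pc5: +32 =1124
r95=1011111 pc6: +64 =1188
r96=1100000 pc2: +4 =1192
r97=1100001 pc3: +8 =1200
r98=1100010 pc3: +8 =1208
r99=1100011 pc4: +16 =1224
r100=1100100 pc3: +8 =1232

Answer: 1232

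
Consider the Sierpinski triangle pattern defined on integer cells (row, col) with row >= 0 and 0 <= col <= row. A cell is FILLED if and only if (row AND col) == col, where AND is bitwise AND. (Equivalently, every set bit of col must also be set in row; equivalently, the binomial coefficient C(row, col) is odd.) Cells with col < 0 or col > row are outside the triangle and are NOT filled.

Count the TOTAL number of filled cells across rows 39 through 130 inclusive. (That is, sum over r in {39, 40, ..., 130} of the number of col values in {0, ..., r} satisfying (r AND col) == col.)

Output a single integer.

r39=100111 pc4: +16 =16
r40=101000 pc2: +4 =20
r41=101001 pc3: +8 =28
r42=101010 pc3: +8 =36
r43=101011 pc4: +16 =52
r44=101100 pc3: +8 =60
r45=101101 pc4: +16 =76
r46=101110 pc4: +16 =92
r47=101111 pc5: +32 =124
r48=110000 pc2: +4 =128
r49=110001 pc3: +8 =136
r50=110010 pc3: +8 =144
r51=110011 pc4: +16 =160
r52=110100 pc3: +8 =168
r53=110101 pc4: +16 =184
r54=110110 pc4: +16 =200
r55=110111 pc5: +32 =232
r56=111000 pc3: +8 =240
r57=111001 pc4: +16 =256
r58=111010 pc4: +16 =272
r59=111011 pc5: +32 =304
r60=111100 pc4: +16 =320
r61=111101 pc5: +32 =352
r62=111110 pc5: +32 =384
r63=111111 pc6: +64 =448
r64=1000000 pc1: +2 =450
r65=1000001 pc2: +4 =454
r66=1000010 pc2: +4 =458
r67=1000011 pc3: +8 =466
r68=1000100 pc2: +4 =470
r69=1000101 pc3: +8 =478
r70=1000110 pc3: +8 =486
r71=1000111 pc4: +16 =502
r72=1001000 pc2: +4 =506
r73=1001001 pc3: +8 =514
r74=1001010 pc3: +8 =522
r75=1001011 pc4: +16 =538
r76=1001100 pc3: +8 =546
r77=1001101 pc4: +16 =562
r78=1001110 pc4: +16 =578
r79=1001111 pc5: +32 =610
r80=1010000 pc2: +4 =614
r81=1010001 pc3: +8 =622
r82=1010010 pc3: +8 =630
r83=1010011 pc4: +16 =646
r84=1010100 pc3: +8 =654
r85=1010101 pc4: +16 =670
r86=1010110 pc4: +16 =686
r87=1010111 pc5: +32 =718
r88=1011000 pc3: +8 =726
r89=1011001 pc4: +16 =742
r90=1011010 pc4: +16 =758
r91=1011011 pc5: +32 =790
r92=1011100 pc4: +16 =806
r93=1011101 pc5: +32 =838
r94=1011110 pc5: +32 =870
r95=1011111 pc6: +64 =934
r96=1100000 pc2: +4 =938
r97=1100001 pc3: +8 =946
r98=1100010 pc3: +8 =954
r99=1100011 pc4: +16 =970
r100=1100100 pc3: +8 =978
r101=1100101 pc4: +16 =994
r102=1100110 pc4: +16 =1010
r103=1100111 pc5: +32 =1042
r104=1101000 pc3: +8 =1050
r105=1101001 pc4: +16 =1066
r106=1101010 pc4: +16 =1082
r107=1101011 pc5: +32 =1114
r108=1101100 pc4: +16 =1130
r109=1101101 pc5: +32 =1162
r110=1101110 pc5: +32 =1194
r111=1101111 pc6: +64 =1258
r112=1110000 pc3: +8 =1266
r113=1110001 pc4: +16 =1282
r114=1110010 pc4: +16 =1298
r115=1110011 pc5: +32 =1330
r116=1110100 pc4: +16 =1346
r117=1110101 pc5: +32 =1378
r118=1110110 pc5: +32 =1410
r119=1110111 pc6: +64 =1474
r120=1111000 pc4: +16 =1490
r121=1111001 pc5: +32 =1522
r122=1111010 pc5: +32 =1554
r123=1111011 pc6: +64 =1618
r124=1111100 pc5: +32 =1650
r125=1111101 pc6: +64 =1714
r126=1111110 pc6: +64 =1778
r127=1111111 pc7: +128 =1906
r128=10000000 pc1: +2 =1908
r129=10000001 pc2: +4 =1912
r130=10000010 pc2: +4 =1916

Answer: 1916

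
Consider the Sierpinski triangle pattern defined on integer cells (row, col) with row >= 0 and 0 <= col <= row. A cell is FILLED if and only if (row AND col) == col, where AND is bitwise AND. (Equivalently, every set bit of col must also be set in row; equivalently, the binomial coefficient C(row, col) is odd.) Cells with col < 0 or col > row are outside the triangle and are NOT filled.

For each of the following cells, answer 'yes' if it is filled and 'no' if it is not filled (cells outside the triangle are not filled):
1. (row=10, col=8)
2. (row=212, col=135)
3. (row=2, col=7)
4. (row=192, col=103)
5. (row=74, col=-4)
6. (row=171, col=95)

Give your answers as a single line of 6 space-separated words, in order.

(10,8): row=0b1010, col=0b1000, row AND col = 0b1000 = 8; 8 == 8 -> filled
(212,135): row=0b11010100, col=0b10000111, row AND col = 0b10000100 = 132; 132 != 135 -> empty
(2,7): col outside [0, 2] -> not filled
(192,103): row=0b11000000, col=0b1100111, row AND col = 0b1000000 = 64; 64 != 103 -> empty
(74,-4): col outside [0, 74] -> not filled
(171,95): row=0b10101011, col=0b1011111, row AND col = 0b1011 = 11; 11 != 95 -> empty

Answer: yes no no no no no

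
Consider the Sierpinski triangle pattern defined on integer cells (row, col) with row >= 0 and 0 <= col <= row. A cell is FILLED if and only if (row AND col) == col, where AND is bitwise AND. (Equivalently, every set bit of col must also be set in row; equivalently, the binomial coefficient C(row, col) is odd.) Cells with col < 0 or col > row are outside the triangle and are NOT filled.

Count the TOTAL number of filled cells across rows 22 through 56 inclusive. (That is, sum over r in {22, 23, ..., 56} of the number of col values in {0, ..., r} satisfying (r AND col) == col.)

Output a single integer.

Answer: 410

Derivation:
r22=10110 pc3: +8 =8
r23=10111 pc4: +16 =24
r24=11000 pc2: +4 =28
r25=11001 pc3: +8 =36
r26=11010 pc3: +8 =44
r27=11011 pc4: +16 =60
r28=11100 pc3: +8 =68
r29=11101 pc4: +16 =84
r30=11110 pc4: +16 =100
r31=11111 pc5: +32 =132
r32=100000 pc1: +2 =134
r33=100001 pc2: +4 =138
r34=100010 pc2: +4 =142
r35=100011 pc3: +8 =150
r36=100100 pc2: +4 =154
r37=100101 pc3: +8 =162
r38=100110 pc3: +8 =170
r39=100111 pc4: +16 =186
r40=101000 pc2: +4 =190
r41=101001 pc3: +8 =198
r42=101010 pc3: +8 =206
r43=101011 pc4: +16 =222
r44=101100 pc3: +8 =230
r45=101101 pc4: +16 =246
r46=101110 pc4: +16 =262
r47=101111 pc5: +32 =294
r48=110000 pc2: +4 =298
r49=110001 pc3: +8 =306
r50=110010 pc3: +8 =314
r51=110011 pc4: +16 =330
r52=110100 pc3: +8 =338
r53=110101 pc4: +16 =354
r54=110110 pc4: +16 =370
r55=110111 pc5: +32 =402
r56=111000 pc3: +8 =410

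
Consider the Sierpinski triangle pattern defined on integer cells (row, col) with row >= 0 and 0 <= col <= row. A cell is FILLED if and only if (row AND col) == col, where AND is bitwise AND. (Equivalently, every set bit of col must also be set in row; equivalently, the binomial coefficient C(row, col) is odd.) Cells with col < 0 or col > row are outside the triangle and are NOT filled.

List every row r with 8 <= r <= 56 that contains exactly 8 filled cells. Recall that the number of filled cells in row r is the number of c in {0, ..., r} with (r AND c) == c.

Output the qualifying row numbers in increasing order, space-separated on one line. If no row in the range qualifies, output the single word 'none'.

Answer: 11 13 14 19 21 22 25 26 28 35 37 38 41 42 44 49 50 52 56

Derivation:
Row r has 2^popcount(r) filled cells, so we need popcount(r) = log2(8) = 3.
Scan r = 8..56 and keep those with exactly 3 one-bits:
r=8=1000 popcount=1 -> skip
r=9=1001 popcount=2 -> skip
r=10=1010 popcount=2 -> skip
r=11=1011 popcount=3 -> KEEP
r=12=1100 popcount=2 -> skip
r=13=1101 popcount=3 -> KEEP
r=14=1110 popcount=3 -> KEEP
r=15=1111 popcount=4 -> skip
r=16=10000 popcount=1 -> skip
r=17=10001 popcount=2 -> skip
r=18=10010 popcount=2 -> skip
r=19=10011 popcount=3 -> KEEP
r=20=10100 popcount=2 -> skip
r=21=10101 popcount=3 -> KEEP
r=22=10110 popcount=3 -> KEEP
r=23=10111 popcount=4 -> skip
r=24=11000 popcount=2 -> skip
r=25=11001 popcount=3 -> KEEP
r=26=11010 popcount=3 -> KEEP
r=27=11011 popcount=4 -> skip
r=28=11100 popcount=3 -> KEEP
r=29=11101 popcount=4 -> skip
r=30=11110 popcount=4 -> skip
r=31=11111 popcount=5 -> skip
r=32=100000 popcount=1 -> skip
r=33=100001 popcount=2 -> skip
r=34=100010 popcount=2 -> skip
r=35=100011 popcount=3 -> KEEP
r=36=100100 popcount=2 -> skip
r=37=100101 popcount=3 -> KEEP
r=38=100110 popcount=3 -> KEEP
r=39=100111 popcount=4 -> skip
r=40=101000 popcount=2 -> skip
r=41=101001 popcount=3 -> KEEP
r=42=101010 popcount=3 -> KEEP
r=43=101011 popcount=4 -> skip
r=44=101100 popcount=3 -> KEEP
r=45=101101 popcount=4 -> skip
r=46=101110 popcount=4 -> skip
r=47=101111 popcount=5 -> skip
r=48=110000 popcount=2 -> skip
r=49=110001 popcount=3 -> KEEP
r=50=110010 popcount=3 -> KEEP
r=51=110011 popcount=4 -> skip
r=52=110100 popcount=3 -> KEEP
r=53=110101 popcount=4 -> skip
r=54=110110 popcount=4 -> skip
r=55=110111 popcount=5 -> skip
r=56=111000 popcount=3 -> KEEP
Kept rows: 11 13 14 19 21 22 25 26 28 35 37 38 41 42 44 49 50 52 56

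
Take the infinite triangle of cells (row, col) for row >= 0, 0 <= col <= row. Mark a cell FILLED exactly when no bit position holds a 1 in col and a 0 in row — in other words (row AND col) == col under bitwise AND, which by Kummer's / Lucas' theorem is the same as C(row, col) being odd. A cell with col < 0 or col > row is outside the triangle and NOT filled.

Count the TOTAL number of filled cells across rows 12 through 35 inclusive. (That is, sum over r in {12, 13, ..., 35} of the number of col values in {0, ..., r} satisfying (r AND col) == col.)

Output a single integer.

Answer: 216

Derivation:
r12=1100 pc2: +4 =4
r13=1101 pc3: +8 =12
r14=1110 pc3: +8 =20
r15=1111 pc4: +16 =36
r16=10000 pc1: +2 =38
r17=10001 pc2: +4 =42
r18=10010 pc2: +4 =46
r19=10011 pc3: +8 =54
r20=10100 pc2: +4 =58
r21=10101 pc3: +8 =66
r22=10110 pc3: +8 =74
r23=10111 pc4: +16 =90
r24=11000 pc2: +4 =94
r25=11001 pc3: +8 =102
r26=11010 pc3: +8 =110
r27=11011 pc4: +16 =126
r28=11100 pc3: +8 =134
r29=11101 pc4: +16 =150
r30=11110 pc4: +16 =166
r31=11111 pc5: +32 =198
r32=100000 pc1: +2 =200
r33=100001 pc2: +4 =204
r34=100010 pc2: +4 =208
r35=100011 pc3: +8 =216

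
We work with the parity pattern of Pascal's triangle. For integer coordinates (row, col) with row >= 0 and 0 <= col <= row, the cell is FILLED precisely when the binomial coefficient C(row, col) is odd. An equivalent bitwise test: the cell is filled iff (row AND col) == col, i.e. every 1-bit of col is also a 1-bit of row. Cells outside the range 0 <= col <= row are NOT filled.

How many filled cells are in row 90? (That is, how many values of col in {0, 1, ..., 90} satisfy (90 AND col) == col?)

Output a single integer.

90 in binary = 1011010
popcount(90) = number of 1-bits in 1011010 = 4
A col c satisfies (90 AND c) == c iff every set bit of c is also set in 90; each of the 4 set bits of 90 can independently be on or off in c.
count = 2^4 = 16

Answer: 16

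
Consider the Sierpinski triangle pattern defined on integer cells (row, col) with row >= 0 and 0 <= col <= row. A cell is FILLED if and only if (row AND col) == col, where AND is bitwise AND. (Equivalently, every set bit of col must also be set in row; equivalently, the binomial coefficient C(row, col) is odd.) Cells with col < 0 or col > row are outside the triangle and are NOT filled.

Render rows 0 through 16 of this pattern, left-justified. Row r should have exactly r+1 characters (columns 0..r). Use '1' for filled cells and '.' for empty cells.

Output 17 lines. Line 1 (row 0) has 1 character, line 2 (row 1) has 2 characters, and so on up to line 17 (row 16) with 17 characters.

r0=0: 1
r1=1: 11
r2=10: 1.1
r3=11: 1111
r4=100: 1...1
r5=101: 11..11
r6=110: 1.1.1.1
r7=111: 11111111
r8=1000: 1.......1
r9=1001: 11......11
r10=1010: 1.1.....1.1
r11=1011: 1111....1111
r12=1100: 1...1...1...1
r13=1101: 11..11..11..11
r14=1110: 1.1.1.1.1.1.1.1
r15=1111: 1111111111111111
r16=10000: 1...............1

Answer: 1
11
1.1
1111
1...1
11..11
1.1.1.1
11111111
1.......1
11......11
1.1.....1.1
1111....1111
1...1...1...1
11..11..11..11
1.1.1.1.1.1.1.1
1111111111111111
1...............1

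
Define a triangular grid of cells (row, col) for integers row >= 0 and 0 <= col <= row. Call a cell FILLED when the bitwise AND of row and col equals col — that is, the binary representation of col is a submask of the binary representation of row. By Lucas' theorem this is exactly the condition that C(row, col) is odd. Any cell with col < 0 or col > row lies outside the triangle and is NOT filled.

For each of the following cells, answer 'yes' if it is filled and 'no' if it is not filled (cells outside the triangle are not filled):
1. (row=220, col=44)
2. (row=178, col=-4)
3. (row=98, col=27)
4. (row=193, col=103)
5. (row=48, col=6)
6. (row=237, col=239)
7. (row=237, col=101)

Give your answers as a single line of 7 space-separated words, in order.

(220,44): row=0b11011100, col=0b101100, row AND col = 0b1100 = 12; 12 != 44 -> empty
(178,-4): col outside [0, 178] -> not filled
(98,27): row=0b1100010, col=0b11011, row AND col = 0b10 = 2; 2 != 27 -> empty
(193,103): row=0b11000001, col=0b1100111, row AND col = 0b1000001 = 65; 65 != 103 -> empty
(48,6): row=0b110000, col=0b110, row AND col = 0b0 = 0; 0 != 6 -> empty
(237,239): col outside [0, 237] -> not filled
(237,101): row=0b11101101, col=0b1100101, row AND col = 0b1100101 = 101; 101 == 101 -> filled

Answer: no no no no no no yes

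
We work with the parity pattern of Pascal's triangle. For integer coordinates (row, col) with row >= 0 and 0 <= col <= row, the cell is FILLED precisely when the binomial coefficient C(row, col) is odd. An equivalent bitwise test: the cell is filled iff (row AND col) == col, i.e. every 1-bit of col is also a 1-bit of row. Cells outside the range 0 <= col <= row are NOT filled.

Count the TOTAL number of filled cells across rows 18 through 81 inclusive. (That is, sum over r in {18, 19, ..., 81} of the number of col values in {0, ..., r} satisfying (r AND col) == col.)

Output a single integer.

Answer: 816

Derivation:
r18=10010 pc2: +4 =4
r19=10011 pc3: +8 =12
r20=10100 pc2: +4 =16
r21=10101 pc3: +8 =24
r22=10110 pc3: +8 =32
r23=10111 pc4: +16 =48
r24=11000 pc2: +4 =52
r25=11001 pc3: +8 =60
r26=11010 pc3: +8 =68
r27=11011 pc4: +16 =84
r28=11100 pc3: +8 =92
r29=11101 pc4: +16 =108
r30=11110 pc4: +16 =124
r31=11111 pc5: +32 =156
r32=100000 pc1: +2 =158
r33=100001 pc2: +4 =162
r34=100010 pc2: +4 =166
r35=100011 pc3: +8 =174
r36=100100 pc2: +4 =178
r37=100101 pc3: +8 =186
r38=100110 pc3: +8 =194
r39=100111 pc4: +16 =210
r40=101000 pc2: +4 =214
r41=101001 pc3: +8 =222
r42=101010 pc3: +8 =230
r43=101011 pc4: +16 =246
r44=101100 pc3: +8 =254
r45=101101 pc4: +16 =270
r46=101110 pc4: +16 =286
r47=101111 pc5: +32 =318
r48=110000 pc2: +4 =322
r49=110001 pc3: +8 =330
r50=110010 pc3: +8 =338
r51=110011 pc4: +16 =354
r52=110100 pc3: +8 =362
r53=110101 pc4: +16 =378
r54=110110 pc4: +16 =394
r55=110111 pc5: +32 =426
r56=111000 pc3: +8 =434
r57=111001 pc4: +16 =450
r58=111010 pc4: +16 =466
r59=111011 pc5: +32 =498
r60=111100 pc4: +16 =514
r61=111101 pc5: +32 =546
r62=111110 pc5: +32 =578
r63=111111 pc6: +64 =642
r64=1000000 pc1: +2 =644
r65=1000001 pc2: +4 =648
r66=1000010 pc2: +4 =652
r67=1000011 pc3: +8 =660
r68=1000100 pc2: +4 =664
r69=1000101 pc3: +8 =672
r70=1000110 pc3: +8 =680
r71=1000111 pc4: +16 =696
r72=1001000 pc2: +4 =700
r73=1001001 pc3: +8 =708
r74=1001010 pc3: +8 =716
r75=1001011 pc4: +16 =732
r76=1001100 pc3: +8 =740
r77=1001101 pc4: +16 =756
r78=1001110 pc4: +16 =772
r79=1001111 pc5: +32 =804
r80=1010000 pc2: +4 =808
r81=1010001 pc3: +8 =816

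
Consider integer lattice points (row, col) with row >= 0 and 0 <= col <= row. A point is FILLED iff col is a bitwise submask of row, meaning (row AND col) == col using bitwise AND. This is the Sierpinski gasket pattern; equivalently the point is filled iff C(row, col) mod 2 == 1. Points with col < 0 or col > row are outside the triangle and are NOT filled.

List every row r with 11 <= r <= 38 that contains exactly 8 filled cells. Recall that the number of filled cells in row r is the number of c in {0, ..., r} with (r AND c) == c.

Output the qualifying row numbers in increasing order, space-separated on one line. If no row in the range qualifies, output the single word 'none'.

Row r has 2^popcount(r) filled cells, so we need popcount(r) = log2(8) = 3.
Scan r = 11..38 and keep those with exactly 3 one-bits:
r=11=1011 popcount=3 -> KEEP
r=12=1100 popcount=2 -> skip
r=13=1101 popcount=3 -> KEEP
r=14=1110 popcount=3 -> KEEP
r=15=1111 popcount=4 -> skip
r=16=10000 popcount=1 -> skip
r=17=10001 popcount=2 -> skip
r=18=10010 popcount=2 -> skip
r=19=10011 popcount=3 -> KEEP
r=20=10100 popcount=2 -> skip
r=21=10101 popcount=3 -> KEEP
r=22=10110 popcount=3 -> KEEP
r=23=10111 popcount=4 -> skip
r=24=11000 popcount=2 -> skip
r=25=11001 popcount=3 -> KEEP
r=26=11010 popcount=3 -> KEEP
r=27=11011 popcount=4 -> skip
r=28=11100 popcount=3 -> KEEP
r=29=11101 popcount=4 -> skip
r=30=11110 popcount=4 -> skip
r=31=11111 popcount=5 -> skip
r=32=100000 popcount=1 -> skip
r=33=100001 popcount=2 -> skip
r=34=100010 popcount=2 -> skip
r=35=100011 popcount=3 -> KEEP
r=36=100100 popcount=2 -> skip
r=37=100101 popcount=3 -> KEEP
r=38=100110 popcount=3 -> KEEP
Kept rows: 11 13 14 19 21 22 25 26 28 35 37 38

Answer: 11 13 14 19 21 22 25 26 28 35 37 38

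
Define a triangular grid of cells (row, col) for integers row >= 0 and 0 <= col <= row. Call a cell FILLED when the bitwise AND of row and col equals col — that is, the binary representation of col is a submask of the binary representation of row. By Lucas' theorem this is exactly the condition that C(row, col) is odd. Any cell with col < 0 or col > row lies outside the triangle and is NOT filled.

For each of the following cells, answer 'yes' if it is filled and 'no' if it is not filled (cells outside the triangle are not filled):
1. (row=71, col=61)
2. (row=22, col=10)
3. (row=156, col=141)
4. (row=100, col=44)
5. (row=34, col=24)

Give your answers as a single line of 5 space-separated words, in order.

(71,61): row=0b1000111, col=0b111101, row AND col = 0b101 = 5; 5 != 61 -> empty
(22,10): row=0b10110, col=0b1010, row AND col = 0b10 = 2; 2 != 10 -> empty
(156,141): row=0b10011100, col=0b10001101, row AND col = 0b10001100 = 140; 140 != 141 -> empty
(100,44): row=0b1100100, col=0b101100, row AND col = 0b100100 = 36; 36 != 44 -> empty
(34,24): row=0b100010, col=0b11000, row AND col = 0b0 = 0; 0 != 24 -> empty

Answer: no no no no no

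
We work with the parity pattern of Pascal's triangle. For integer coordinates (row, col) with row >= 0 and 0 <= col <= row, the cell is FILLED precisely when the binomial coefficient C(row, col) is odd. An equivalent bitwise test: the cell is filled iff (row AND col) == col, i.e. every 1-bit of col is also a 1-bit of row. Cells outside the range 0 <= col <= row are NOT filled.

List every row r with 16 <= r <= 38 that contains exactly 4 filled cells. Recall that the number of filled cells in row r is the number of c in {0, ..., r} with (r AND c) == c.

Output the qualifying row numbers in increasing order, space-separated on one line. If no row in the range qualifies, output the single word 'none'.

Row r has 2^popcount(r) filled cells, so we need popcount(r) = log2(4) = 2.
Scan r = 16..38 and keep those with exactly 2 one-bits:
r=16=10000 popcount=1 -> skip
r=17=10001 popcount=2 -> KEEP
r=18=10010 popcount=2 -> KEEP
r=19=10011 popcount=3 -> skip
r=20=10100 popcount=2 -> KEEP
r=21=10101 popcount=3 -> skip
r=22=10110 popcount=3 -> skip
r=23=10111 popcount=4 -> skip
r=24=11000 popcount=2 -> KEEP
r=25=11001 popcount=3 -> skip
r=26=11010 popcount=3 -> skip
r=27=11011 popcount=4 -> skip
r=28=11100 popcount=3 -> skip
r=29=11101 popcount=4 -> skip
r=30=11110 popcount=4 -> skip
r=31=11111 popcount=5 -> skip
r=32=100000 popcount=1 -> skip
r=33=100001 popcount=2 -> KEEP
r=34=100010 popcount=2 -> KEEP
r=35=100011 popcount=3 -> skip
r=36=100100 popcount=2 -> KEEP
r=37=100101 popcount=3 -> skip
r=38=100110 popcount=3 -> skip
Kept rows: 17 18 20 24 33 34 36

Answer: 17 18 20 24 33 34 36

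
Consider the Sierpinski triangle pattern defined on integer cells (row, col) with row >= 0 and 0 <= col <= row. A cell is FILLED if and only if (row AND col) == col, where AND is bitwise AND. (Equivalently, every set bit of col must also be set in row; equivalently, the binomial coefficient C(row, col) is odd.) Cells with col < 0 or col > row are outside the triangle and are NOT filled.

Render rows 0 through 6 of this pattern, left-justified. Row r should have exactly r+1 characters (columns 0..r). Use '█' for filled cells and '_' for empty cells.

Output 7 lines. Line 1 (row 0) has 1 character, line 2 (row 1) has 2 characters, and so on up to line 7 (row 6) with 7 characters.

r0=0: █
r1=1: ██
r2=10: █_█
r3=11: ████
r4=100: █___█
r5=101: ██__██
r6=110: █_█_█_█

Answer: █
██
█_█
████
█___█
██__██
█_█_█_█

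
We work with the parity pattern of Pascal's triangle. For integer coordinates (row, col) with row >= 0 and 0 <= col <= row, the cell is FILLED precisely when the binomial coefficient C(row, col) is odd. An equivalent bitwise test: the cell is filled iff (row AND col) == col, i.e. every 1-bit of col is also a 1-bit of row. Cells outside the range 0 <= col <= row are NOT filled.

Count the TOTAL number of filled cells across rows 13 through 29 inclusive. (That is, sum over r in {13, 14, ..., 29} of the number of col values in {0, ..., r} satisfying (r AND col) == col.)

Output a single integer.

Answer: 146

Derivation:
r13=1101 pc3: +8 =8
r14=1110 pc3: +8 =16
r15=1111 pc4: +16 =32
r16=10000 pc1: +2 =34
r17=10001 pc2: +4 =38
r18=10010 pc2: +4 =42
r19=10011 pc3: +8 =50
r20=10100 pc2: +4 =54
r21=10101 pc3: +8 =62
r22=10110 pc3: +8 =70
r23=10111 pc4: +16 =86
r24=11000 pc2: +4 =90
r25=11001 pc3: +8 =98
r26=11010 pc3: +8 =106
r27=11011 pc4: +16 =122
r28=11100 pc3: +8 =130
r29=11101 pc4: +16 =146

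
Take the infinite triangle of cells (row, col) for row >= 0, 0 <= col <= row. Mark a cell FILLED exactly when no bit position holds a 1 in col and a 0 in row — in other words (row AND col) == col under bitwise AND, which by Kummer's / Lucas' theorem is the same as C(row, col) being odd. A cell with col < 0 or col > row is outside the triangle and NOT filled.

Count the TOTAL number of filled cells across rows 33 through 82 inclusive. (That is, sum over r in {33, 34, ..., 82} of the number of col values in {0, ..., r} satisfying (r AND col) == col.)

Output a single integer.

Answer: 666

Derivation:
r33=100001 pc2: +4 =4
r34=100010 pc2: +4 =8
r35=100011 pc3: +8 =16
r36=100100 pc2: +4 =20
r37=100101 pc3: +8 =28
r38=100110 pc3: +8 =36
r39=100111 pc4: +16 =52
r40=101000 pc2: +4 =56
r41=101001 pc3: +8 =64
r42=101010 pc3: +8 =72
r43=101011 pc4: +16 =88
r44=101100 pc3: +8 =96
r45=101101 pc4: +16 =112
r46=101110 pc4: +16 =128
r47=101111 pc5: +32 =160
r48=110000 pc2: +4 =164
r49=110001 pc3: +8 =172
r50=110010 pc3: +8 =180
r51=110011 pc4: +16 =196
r52=110100 pc3: +8 =204
r53=110101 pc4: +16 =220
r54=110110 pc4: +16 =236
r55=110111 pc5: +32 =268
r56=111000 pc3: +8 =276
r57=111001 pc4: +16 =292
r58=111010 pc4: +16 =308
r59=111011 pc5: +32 =340
r60=111100 pc4: +16 =356
r61=111101 pc5: +32 =388
r62=111110 pc5: +32 =420
r63=111111 pc6: +64 =484
r64=1000000 pc1: +2 =486
r65=1000001 pc2: +4 =490
r66=1000010 pc2: +4 =494
r67=1000011 pc3: +8 =502
r68=1000100 pc2: +4 =506
r69=1000101 pc3: +8 =514
r70=1000110 pc3: +8 =522
r71=1000111 pc4: +16 =538
r72=1001000 pc2: +4 =542
r73=1001001 pc3: +8 =550
r74=1001010 pc3: +8 =558
r75=1001011 pc4: +16 =574
r76=1001100 pc3: +8 =582
r77=1001101 pc4: +16 =598
r78=1001110 pc4: +16 =614
r79=1001111 pc5: +32 =646
r80=1010000 pc2: +4 =650
r81=1010001 pc3: +8 =658
r82=1010010 pc3: +8 =666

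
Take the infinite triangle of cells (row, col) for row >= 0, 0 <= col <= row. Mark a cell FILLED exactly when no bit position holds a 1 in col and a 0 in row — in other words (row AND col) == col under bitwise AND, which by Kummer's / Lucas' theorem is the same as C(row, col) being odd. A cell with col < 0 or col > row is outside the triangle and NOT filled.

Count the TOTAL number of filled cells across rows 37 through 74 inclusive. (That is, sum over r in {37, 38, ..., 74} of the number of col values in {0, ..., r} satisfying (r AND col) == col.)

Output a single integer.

r37=100101 pc3: +8 =8
r38=100110 pc3: +8 =16
r39=100111 pc4: +16 =32
r40=101000 pc2: +4 =36
r41=101001 pc3: +8 =44
r42=101010 pc3: +8 =52
r43=101011 pc4: +16 =68
r44=101100 pc3: +8 =76
r45=101101 pc4: +16 =92
r46=101110 pc4: +16 =108
r47=101111 pc5: +32 =140
r48=110000 pc2: +4 =144
r49=110001 pc3: +8 =152
r50=110010 pc3: +8 =160
r51=110011 pc4: +16 =176
r52=110100 pc3: +8 =184
r53=110101 pc4: +16 =200
r54=110110 pc4: +16 =216
r55=110111 pc5: +32 =248
r56=111000 pc3: +8 =256
r57=111001 pc4: +16 =272
r58=111010 pc4: +16 =288
r59=111011 pc5: +32 =320
r60=111100 pc4: +16 =336
r61=111101 pc5: +32 =368
r62=111110 pc5: +32 =400
r63=111111 pc6: +64 =464
r64=1000000 pc1: +2 =466
r65=1000001 pc2: +4 =470
r66=1000010 pc2: +4 =474
r67=1000011 pc3: +8 =482
r68=1000100 pc2: +4 =486
r69=1000101 pc3: +8 =494
r70=1000110 pc3: +8 =502
r71=1000111 pc4: +16 =518
r72=1001000 pc2: +4 =522
r73=1001001 pc3: +8 =530
r74=1001010 pc3: +8 =538

Answer: 538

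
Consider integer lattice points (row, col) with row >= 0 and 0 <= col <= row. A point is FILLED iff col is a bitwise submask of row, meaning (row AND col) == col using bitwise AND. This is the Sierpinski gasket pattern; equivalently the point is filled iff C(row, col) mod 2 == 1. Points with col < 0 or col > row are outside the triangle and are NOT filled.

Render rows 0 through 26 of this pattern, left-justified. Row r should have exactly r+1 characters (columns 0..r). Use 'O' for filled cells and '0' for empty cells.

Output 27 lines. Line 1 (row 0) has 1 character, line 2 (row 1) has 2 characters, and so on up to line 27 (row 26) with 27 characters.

Answer: O
OO
O0O
OOOO
O000O
OO00OO
O0O0O0O
OOOOOOOO
O0000000O
OO000000OO
O0O00000O0O
OOOO0000OOOO
O000O000O000O
OO00OO00OO00OO
O0O0O0O0O0O0O0O
OOOOOOOOOOOOOOOO
O000000000000000O
OO00000000000000OO
O0O0000000000000O0O
OOOO000000000000OOOO
O000O00000000000O000O
OO00OO0000000000OO00OO
O0O0O0O000000000O0O0O0O
OOOOOOOO00000000OOOOOOOO
O0000000O0000000O0000000O
OO000000OO000000OO000000OO
O0O00000O0O00000O0O00000O0O

Derivation:
r0=0: O
r1=1: OO
r2=10: O0O
r3=11: OOOO
r4=100: O000O
r5=101: OO00OO
r6=110: O0O0O0O
r7=111: OOOOOOOO
r8=1000: O0000000O
r9=1001: OO000000OO
r10=1010: O0O00000O0O
r11=1011: OOOO0000OOOO
r12=1100: O000O000O000O
r13=1101: OO00OO00OO00OO
r14=1110: O0O0O0O0O0O0O0O
r15=1111: OOOOOOOOOOOOOOOO
r16=10000: O000000000000000O
r17=10001: OO00000000000000OO
r18=10010: O0O0000000000000O0O
r19=10011: OOOO000000000000OOOO
r20=10100: O000O00000000000O000O
r21=10101: OO00OO0000000000OO00OO
r22=10110: O0O0O0O000000000O0O0O0O
r23=10111: OOOOOOOO00000000OOOOOOOO
r24=11000: O0000000O0000000O0000000O
r25=11001: OO000000OO000000OO000000OO
r26=11010: O0O00000O0O00000O0O00000O0O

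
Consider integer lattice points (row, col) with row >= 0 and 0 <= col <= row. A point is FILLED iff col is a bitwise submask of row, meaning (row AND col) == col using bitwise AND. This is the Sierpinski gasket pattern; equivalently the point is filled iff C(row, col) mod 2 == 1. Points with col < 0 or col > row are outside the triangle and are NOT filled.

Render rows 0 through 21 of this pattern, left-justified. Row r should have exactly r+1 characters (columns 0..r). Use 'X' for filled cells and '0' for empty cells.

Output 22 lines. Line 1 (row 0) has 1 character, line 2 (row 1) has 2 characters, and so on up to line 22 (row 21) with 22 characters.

Answer: X
XX
X0X
XXXX
X000X
XX00XX
X0X0X0X
XXXXXXXX
X0000000X
XX000000XX
X0X00000X0X
XXXX0000XXXX
X000X000X000X
XX00XX00XX00XX
X0X0X0X0X0X0X0X
XXXXXXXXXXXXXXXX
X000000000000000X
XX00000000000000XX
X0X0000000000000X0X
XXXX000000000000XXXX
X000X00000000000X000X
XX00XX0000000000XX00XX

Derivation:
r0=0: X
r1=1: XX
r2=10: X0X
r3=11: XXXX
r4=100: X000X
r5=101: XX00XX
r6=110: X0X0X0X
r7=111: XXXXXXXX
r8=1000: X0000000X
r9=1001: XX000000XX
r10=1010: X0X00000X0X
r11=1011: XXXX0000XXXX
r12=1100: X000X000X000X
r13=1101: XX00XX00XX00XX
r14=1110: X0X0X0X0X0X0X0X
r15=1111: XXXXXXXXXXXXXXXX
r16=10000: X000000000000000X
r17=10001: XX00000000000000XX
r18=10010: X0X0000000000000X0X
r19=10011: XXXX000000000000XXXX
r20=10100: X000X00000000000X000X
r21=10101: XX00XX0000000000XX00XX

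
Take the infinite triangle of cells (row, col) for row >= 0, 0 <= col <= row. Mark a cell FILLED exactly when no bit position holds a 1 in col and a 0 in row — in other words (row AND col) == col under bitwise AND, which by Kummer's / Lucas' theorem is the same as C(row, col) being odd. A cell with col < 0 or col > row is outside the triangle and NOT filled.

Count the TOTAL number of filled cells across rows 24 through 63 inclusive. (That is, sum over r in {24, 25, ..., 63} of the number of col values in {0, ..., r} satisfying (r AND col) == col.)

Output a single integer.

Answer: 594

Derivation:
r24=11000 pc2: +4 =4
r25=11001 pc3: +8 =12
r26=11010 pc3: +8 =20
r27=11011 pc4: +16 =36
r28=11100 pc3: +8 =44
r29=11101 pc4: +16 =60
r30=11110 pc4: +16 =76
r31=11111 pc5: +32 =108
r32=100000 pc1: +2 =110
r33=100001 pc2: +4 =114
r34=100010 pc2: +4 =118
r35=100011 pc3: +8 =126
r36=100100 pc2: +4 =130
r37=100101 pc3: +8 =138
r38=100110 pc3: +8 =146
r39=100111 pc4: +16 =162
r40=101000 pc2: +4 =166
r41=101001 pc3: +8 =174
r42=101010 pc3: +8 =182
r43=101011 pc4: +16 =198
r44=101100 pc3: +8 =206
r45=101101 pc4: +16 =222
r46=101110 pc4: +16 =238
r47=101111 pc5: +32 =270
r48=110000 pc2: +4 =274
r49=110001 pc3: +8 =282
r50=110010 pc3: +8 =290
r51=110011 pc4: +16 =306
r52=110100 pc3: +8 =314
r53=110101 pc4: +16 =330
r54=110110 pc4: +16 =346
r55=110111 pc5: +32 =378
r56=111000 pc3: +8 =386
r57=111001 pc4: +16 =402
r58=111010 pc4: +16 =418
r59=111011 pc5: +32 =450
r60=111100 pc4: +16 =466
r61=111101 pc5: +32 =498
r62=111110 pc5: +32 =530
r63=111111 pc6: +64 =594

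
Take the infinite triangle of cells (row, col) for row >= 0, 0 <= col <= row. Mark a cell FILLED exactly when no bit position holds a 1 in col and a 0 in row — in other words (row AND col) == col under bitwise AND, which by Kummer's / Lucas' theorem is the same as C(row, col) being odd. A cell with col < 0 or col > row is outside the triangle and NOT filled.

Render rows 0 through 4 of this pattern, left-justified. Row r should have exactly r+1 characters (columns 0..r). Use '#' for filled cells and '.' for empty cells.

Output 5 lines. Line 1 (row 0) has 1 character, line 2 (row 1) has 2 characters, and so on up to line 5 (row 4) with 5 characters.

Answer: #
##
#.#
####
#...#

Derivation:
r0=0: #
r1=1: ##
r2=10: #.#
r3=11: ####
r4=100: #...#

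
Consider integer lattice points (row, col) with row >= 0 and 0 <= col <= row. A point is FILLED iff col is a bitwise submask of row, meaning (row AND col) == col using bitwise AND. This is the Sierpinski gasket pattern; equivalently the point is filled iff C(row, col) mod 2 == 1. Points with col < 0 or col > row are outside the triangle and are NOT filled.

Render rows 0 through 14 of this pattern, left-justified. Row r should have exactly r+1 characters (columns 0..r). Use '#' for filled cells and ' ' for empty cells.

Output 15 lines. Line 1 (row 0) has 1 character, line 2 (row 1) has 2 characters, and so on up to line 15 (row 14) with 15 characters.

Answer: #
##
# #
####
#   #
##  ##
# # # #
########
#       #
##      ##
# #     # #
####    ####
#   #   #   #
##  ##  ##  ##
# # # # # # # #

Derivation:
r0=0: #
r1=1: ##
r2=10: # #
r3=11: ####
r4=100: #   #
r5=101: ##  ##
r6=110: # # # #
r7=111: ########
r8=1000: #       #
r9=1001: ##      ##
r10=1010: # #     # #
r11=1011: ####    ####
r12=1100: #   #   #   #
r13=1101: ##  ##  ##  ##
r14=1110: # # # # # # # #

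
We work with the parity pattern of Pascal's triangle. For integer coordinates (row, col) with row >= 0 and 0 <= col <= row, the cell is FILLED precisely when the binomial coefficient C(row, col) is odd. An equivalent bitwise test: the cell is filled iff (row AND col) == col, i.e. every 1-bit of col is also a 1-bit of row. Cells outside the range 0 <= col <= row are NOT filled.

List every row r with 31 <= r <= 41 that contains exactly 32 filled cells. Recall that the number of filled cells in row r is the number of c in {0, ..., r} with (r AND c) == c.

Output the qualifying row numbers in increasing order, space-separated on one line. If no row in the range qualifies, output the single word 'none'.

Answer: 31

Derivation:
Row r has 2^popcount(r) filled cells, so we need popcount(r) = log2(32) = 5.
Scan r = 31..41 and keep those with exactly 5 one-bits:
r=31=11111 popcount=5 -> KEEP
r=32=100000 popcount=1 -> skip
r=33=100001 popcount=2 -> skip
r=34=100010 popcount=2 -> skip
r=35=100011 popcount=3 -> skip
r=36=100100 popcount=2 -> skip
r=37=100101 popcount=3 -> skip
r=38=100110 popcount=3 -> skip
r=39=100111 popcount=4 -> skip
r=40=101000 popcount=2 -> skip
r=41=101001 popcount=3 -> skip
Kept rows: 31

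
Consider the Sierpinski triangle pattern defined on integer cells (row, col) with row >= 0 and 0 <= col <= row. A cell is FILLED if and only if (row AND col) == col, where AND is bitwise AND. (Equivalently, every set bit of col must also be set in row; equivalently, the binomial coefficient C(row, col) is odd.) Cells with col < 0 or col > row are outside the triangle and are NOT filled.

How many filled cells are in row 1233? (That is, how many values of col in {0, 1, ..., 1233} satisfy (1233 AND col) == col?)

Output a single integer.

1233 in binary = 10011010001
popcount(1233) = number of 1-bits in 10011010001 = 5
A col c satisfies (1233 AND c) == c iff every set bit of c is also set in 1233; each of the 5 set bits of 1233 can independently be on or off in c.
count = 2^5 = 32

Answer: 32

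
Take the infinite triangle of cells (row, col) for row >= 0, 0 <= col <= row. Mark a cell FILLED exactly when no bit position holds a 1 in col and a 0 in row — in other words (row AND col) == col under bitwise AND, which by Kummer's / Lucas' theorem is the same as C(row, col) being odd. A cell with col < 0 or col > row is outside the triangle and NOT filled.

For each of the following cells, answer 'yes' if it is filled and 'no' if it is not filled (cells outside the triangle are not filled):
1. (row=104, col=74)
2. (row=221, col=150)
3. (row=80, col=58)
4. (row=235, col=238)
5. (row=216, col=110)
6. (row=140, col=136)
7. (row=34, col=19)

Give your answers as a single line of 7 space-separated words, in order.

Answer: no no no no no yes no

Derivation:
(104,74): row=0b1101000, col=0b1001010, row AND col = 0b1001000 = 72; 72 != 74 -> empty
(221,150): row=0b11011101, col=0b10010110, row AND col = 0b10010100 = 148; 148 != 150 -> empty
(80,58): row=0b1010000, col=0b111010, row AND col = 0b10000 = 16; 16 != 58 -> empty
(235,238): col outside [0, 235] -> not filled
(216,110): row=0b11011000, col=0b1101110, row AND col = 0b1001000 = 72; 72 != 110 -> empty
(140,136): row=0b10001100, col=0b10001000, row AND col = 0b10001000 = 136; 136 == 136 -> filled
(34,19): row=0b100010, col=0b10011, row AND col = 0b10 = 2; 2 != 19 -> empty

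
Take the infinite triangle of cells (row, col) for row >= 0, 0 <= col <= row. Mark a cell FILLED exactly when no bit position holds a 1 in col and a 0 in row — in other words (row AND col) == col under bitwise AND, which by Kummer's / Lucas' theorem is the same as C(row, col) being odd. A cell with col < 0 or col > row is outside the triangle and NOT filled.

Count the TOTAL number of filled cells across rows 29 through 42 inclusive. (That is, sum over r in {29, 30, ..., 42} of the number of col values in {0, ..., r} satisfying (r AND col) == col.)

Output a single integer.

r29=11101 pc4: +16 =16
r30=11110 pc4: +16 =32
r31=11111 pc5: +32 =64
r32=100000 pc1: +2 =66
r33=100001 pc2: +4 =70
r34=100010 pc2: +4 =74
r35=100011 pc3: +8 =82
r36=100100 pc2: +4 =86
r37=100101 pc3: +8 =94
r38=100110 pc3: +8 =102
r39=100111 pc4: +16 =118
r40=101000 pc2: +4 =122
r41=101001 pc3: +8 =130
r42=101010 pc3: +8 =138

Answer: 138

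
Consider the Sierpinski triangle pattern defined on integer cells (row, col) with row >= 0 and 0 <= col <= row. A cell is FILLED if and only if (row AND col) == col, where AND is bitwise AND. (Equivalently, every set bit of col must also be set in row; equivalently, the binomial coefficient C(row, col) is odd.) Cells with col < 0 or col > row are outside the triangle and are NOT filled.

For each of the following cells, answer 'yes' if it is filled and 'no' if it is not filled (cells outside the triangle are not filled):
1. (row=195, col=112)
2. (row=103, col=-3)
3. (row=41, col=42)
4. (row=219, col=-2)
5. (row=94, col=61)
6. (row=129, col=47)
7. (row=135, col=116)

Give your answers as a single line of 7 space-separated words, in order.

(195,112): row=0b11000011, col=0b1110000, row AND col = 0b1000000 = 64; 64 != 112 -> empty
(103,-3): col outside [0, 103] -> not filled
(41,42): col outside [0, 41] -> not filled
(219,-2): col outside [0, 219] -> not filled
(94,61): row=0b1011110, col=0b111101, row AND col = 0b11100 = 28; 28 != 61 -> empty
(129,47): row=0b10000001, col=0b101111, row AND col = 0b1 = 1; 1 != 47 -> empty
(135,116): row=0b10000111, col=0b1110100, row AND col = 0b100 = 4; 4 != 116 -> empty

Answer: no no no no no no no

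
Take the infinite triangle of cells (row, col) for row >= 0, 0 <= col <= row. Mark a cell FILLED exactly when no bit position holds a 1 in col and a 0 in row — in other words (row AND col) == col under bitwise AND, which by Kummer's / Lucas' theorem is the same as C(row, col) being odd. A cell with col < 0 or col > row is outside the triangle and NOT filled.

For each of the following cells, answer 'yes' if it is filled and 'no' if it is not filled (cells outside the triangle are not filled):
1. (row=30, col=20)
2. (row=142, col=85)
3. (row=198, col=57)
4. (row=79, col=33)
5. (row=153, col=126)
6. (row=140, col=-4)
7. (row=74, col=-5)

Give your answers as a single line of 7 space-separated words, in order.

(30,20): row=0b11110, col=0b10100, row AND col = 0b10100 = 20; 20 == 20 -> filled
(142,85): row=0b10001110, col=0b1010101, row AND col = 0b100 = 4; 4 != 85 -> empty
(198,57): row=0b11000110, col=0b111001, row AND col = 0b0 = 0; 0 != 57 -> empty
(79,33): row=0b1001111, col=0b100001, row AND col = 0b1 = 1; 1 != 33 -> empty
(153,126): row=0b10011001, col=0b1111110, row AND col = 0b11000 = 24; 24 != 126 -> empty
(140,-4): col outside [0, 140] -> not filled
(74,-5): col outside [0, 74] -> not filled

Answer: yes no no no no no no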